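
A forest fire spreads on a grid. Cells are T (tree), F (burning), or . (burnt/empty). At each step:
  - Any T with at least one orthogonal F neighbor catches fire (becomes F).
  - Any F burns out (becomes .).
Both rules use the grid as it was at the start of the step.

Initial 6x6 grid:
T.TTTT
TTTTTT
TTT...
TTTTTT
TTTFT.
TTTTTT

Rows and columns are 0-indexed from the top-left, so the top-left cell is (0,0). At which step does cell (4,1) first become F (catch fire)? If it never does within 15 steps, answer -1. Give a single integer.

Step 1: cell (4,1)='T' (+4 fires, +1 burnt)
Step 2: cell (4,1)='F' (+5 fires, +4 burnt)
  -> target ignites at step 2
Step 3: cell (4,1)='.' (+6 fires, +5 burnt)
Step 4: cell (4,1)='.' (+4 fires, +6 burnt)
Step 5: cell (4,1)='.' (+4 fires, +4 burnt)
Step 6: cell (4,1)='.' (+3 fires, +4 burnt)
Step 7: cell (4,1)='.' (+3 fires, +3 burnt)
Step 8: cell (4,1)='.' (+1 fires, +3 burnt)
Step 9: cell (4,1)='.' (+0 fires, +1 burnt)
  fire out at step 9

2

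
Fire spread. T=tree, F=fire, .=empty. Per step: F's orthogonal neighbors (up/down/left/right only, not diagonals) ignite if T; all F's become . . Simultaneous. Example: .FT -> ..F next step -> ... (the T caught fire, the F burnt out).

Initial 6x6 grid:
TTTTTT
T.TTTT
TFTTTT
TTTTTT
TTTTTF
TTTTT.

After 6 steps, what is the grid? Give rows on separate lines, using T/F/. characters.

Step 1: 5 trees catch fire, 2 burn out
  TTTTTT
  T.TTTT
  F.FTTT
  TFTTTF
  TTTTF.
  TTTTT.
Step 2: 10 trees catch fire, 5 burn out
  TTTTTT
  F.FTTT
  ...FTF
  F.FTF.
  TFTF..
  TTTTF.
Step 3: 10 trees catch fire, 10 burn out
  FTFTTT
  ...FTF
  ....F.
  ...F..
  F.F...
  TFTF..
Step 4: 6 trees catch fire, 10 burn out
  .F.FTF
  ....F.
  ......
  ......
  ......
  F.F...
Step 5: 1 trees catch fire, 6 burn out
  ....F.
  ......
  ......
  ......
  ......
  ......
Step 6: 0 trees catch fire, 1 burn out
  ......
  ......
  ......
  ......
  ......
  ......

......
......
......
......
......
......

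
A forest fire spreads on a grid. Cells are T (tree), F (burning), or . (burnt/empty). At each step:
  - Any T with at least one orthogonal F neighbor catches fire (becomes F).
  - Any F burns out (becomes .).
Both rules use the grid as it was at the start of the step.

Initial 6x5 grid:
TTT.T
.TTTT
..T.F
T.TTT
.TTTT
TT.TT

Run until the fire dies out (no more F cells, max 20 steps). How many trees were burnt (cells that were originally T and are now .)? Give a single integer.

Step 1: +2 fires, +1 burnt (F count now 2)
Step 2: +4 fires, +2 burnt (F count now 4)
Step 3: +4 fires, +4 burnt (F count now 4)
Step 4: +5 fires, +4 burnt (F count now 5)
Step 5: +2 fires, +5 burnt (F count now 2)
Step 6: +2 fires, +2 burnt (F count now 2)
Step 7: +1 fires, +2 burnt (F count now 1)
Step 8: +0 fires, +1 burnt (F count now 0)
Fire out after step 8
Initially T: 21, now '.': 29
Total burnt (originally-T cells now '.'): 20

Answer: 20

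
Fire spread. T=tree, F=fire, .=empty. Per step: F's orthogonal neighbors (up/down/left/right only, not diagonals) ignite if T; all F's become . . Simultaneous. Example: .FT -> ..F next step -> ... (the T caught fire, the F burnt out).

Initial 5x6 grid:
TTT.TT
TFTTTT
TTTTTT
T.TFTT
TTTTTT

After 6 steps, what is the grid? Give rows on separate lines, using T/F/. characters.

Step 1: 8 trees catch fire, 2 burn out
  TFT.TT
  F.FTTT
  TFTFTT
  T.F.FT
  TTTFTT
Step 2: 9 trees catch fire, 8 burn out
  F.F.TT
  ...FTT
  F.F.FT
  T....F
  TTF.FT
Step 3: 5 trees catch fire, 9 burn out
  ....TT
  ....FT
  .....F
  F.....
  TF...F
Step 4: 3 trees catch fire, 5 burn out
  ....FT
  .....F
  ......
  ......
  F.....
Step 5: 1 trees catch fire, 3 burn out
  .....F
  ......
  ......
  ......
  ......
Step 6: 0 trees catch fire, 1 burn out
  ......
  ......
  ......
  ......
  ......

......
......
......
......
......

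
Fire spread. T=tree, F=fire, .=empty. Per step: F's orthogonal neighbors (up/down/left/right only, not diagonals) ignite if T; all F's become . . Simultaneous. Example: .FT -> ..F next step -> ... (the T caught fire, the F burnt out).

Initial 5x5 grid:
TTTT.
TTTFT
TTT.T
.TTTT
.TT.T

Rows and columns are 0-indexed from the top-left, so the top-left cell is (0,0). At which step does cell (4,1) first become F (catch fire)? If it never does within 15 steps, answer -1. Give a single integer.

Step 1: cell (4,1)='T' (+3 fires, +1 burnt)
Step 2: cell (4,1)='T' (+4 fires, +3 burnt)
Step 3: cell (4,1)='T' (+5 fires, +4 burnt)
Step 4: cell (4,1)='T' (+6 fires, +5 burnt)
Step 5: cell (4,1)='F' (+1 fires, +6 burnt)
  -> target ignites at step 5
Step 6: cell (4,1)='.' (+0 fires, +1 burnt)
  fire out at step 6

5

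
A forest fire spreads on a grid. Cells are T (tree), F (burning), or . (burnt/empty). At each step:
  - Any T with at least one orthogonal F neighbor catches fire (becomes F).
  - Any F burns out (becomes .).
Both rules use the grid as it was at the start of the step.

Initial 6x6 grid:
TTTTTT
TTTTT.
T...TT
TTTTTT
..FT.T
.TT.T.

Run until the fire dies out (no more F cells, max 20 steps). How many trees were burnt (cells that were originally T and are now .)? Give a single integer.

Step 1: +3 fires, +1 burnt (F count now 3)
Step 2: +3 fires, +3 burnt (F count now 3)
Step 3: +2 fires, +3 burnt (F count now 2)
Step 4: +3 fires, +2 burnt (F count now 3)
Step 5: +4 fires, +3 burnt (F count now 4)
Step 6: +4 fires, +4 burnt (F count now 4)
Step 7: +4 fires, +4 burnt (F count now 4)
Step 8: +1 fires, +4 burnt (F count now 1)
Step 9: +0 fires, +1 burnt (F count now 0)
Fire out after step 9
Initially T: 25, now '.': 35
Total burnt (originally-T cells now '.'): 24

Answer: 24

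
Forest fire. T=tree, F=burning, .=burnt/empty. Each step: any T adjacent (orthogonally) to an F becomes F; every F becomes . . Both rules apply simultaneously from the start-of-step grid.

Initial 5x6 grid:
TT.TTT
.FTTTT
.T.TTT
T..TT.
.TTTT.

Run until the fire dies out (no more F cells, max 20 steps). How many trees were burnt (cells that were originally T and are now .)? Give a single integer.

Answer: 19

Derivation:
Step 1: +3 fires, +1 burnt (F count now 3)
Step 2: +2 fires, +3 burnt (F count now 2)
Step 3: +3 fires, +2 burnt (F count now 3)
Step 4: +4 fires, +3 burnt (F count now 4)
Step 5: +4 fires, +4 burnt (F count now 4)
Step 6: +2 fires, +4 burnt (F count now 2)
Step 7: +1 fires, +2 burnt (F count now 1)
Step 8: +0 fires, +1 burnt (F count now 0)
Fire out after step 8
Initially T: 20, now '.': 29
Total burnt (originally-T cells now '.'): 19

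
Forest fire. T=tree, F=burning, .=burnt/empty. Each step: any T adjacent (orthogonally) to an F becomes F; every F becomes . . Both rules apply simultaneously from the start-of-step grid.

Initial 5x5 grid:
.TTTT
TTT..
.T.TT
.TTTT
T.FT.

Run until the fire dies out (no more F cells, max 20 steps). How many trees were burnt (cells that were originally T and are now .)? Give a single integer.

Step 1: +2 fires, +1 burnt (F count now 2)
Step 2: +2 fires, +2 burnt (F count now 2)
Step 3: +3 fires, +2 burnt (F count now 3)
Step 4: +2 fires, +3 burnt (F count now 2)
Step 5: +3 fires, +2 burnt (F count now 3)
Step 6: +1 fires, +3 burnt (F count now 1)
Step 7: +1 fires, +1 burnt (F count now 1)
Step 8: +1 fires, +1 burnt (F count now 1)
Step 9: +0 fires, +1 burnt (F count now 0)
Fire out after step 9
Initially T: 16, now '.': 24
Total burnt (originally-T cells now '.'): 15

Answer: 15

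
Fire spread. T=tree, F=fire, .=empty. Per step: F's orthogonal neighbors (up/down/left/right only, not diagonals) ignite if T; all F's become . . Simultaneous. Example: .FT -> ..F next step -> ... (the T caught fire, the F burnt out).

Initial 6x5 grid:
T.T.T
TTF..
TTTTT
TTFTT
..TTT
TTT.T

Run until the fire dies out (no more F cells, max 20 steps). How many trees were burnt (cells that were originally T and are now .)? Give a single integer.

Answer: 20

Derivation:
Step 1: +6 fires, +2 burnt (F count now 6)
Step 2: +7 fires, +6 burnt (F count now 7)
Step 3: +5 fires, +7 burnt (F count now 5)
Step 4: +2 fires, +5 burnt (F count now 2)
Step 5: +0 fires, +2 burnt (F count now 0)
Fire out after step 5
Initially T: 21, now '.': 29
Total burnt (originally-T cells now '.'): 20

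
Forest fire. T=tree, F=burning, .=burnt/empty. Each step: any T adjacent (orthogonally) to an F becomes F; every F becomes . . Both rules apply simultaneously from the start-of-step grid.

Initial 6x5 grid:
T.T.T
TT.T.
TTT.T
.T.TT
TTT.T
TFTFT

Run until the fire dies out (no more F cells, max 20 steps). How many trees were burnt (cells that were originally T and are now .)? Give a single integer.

Answer: 17

Derivation:
Step 1: +4 fires, +2 burnt (F count now 4)
Step 2: +4 fires, +4 burnt (F count now 4)
Step 3: +2 fires, +4 burnt (F count now 2)
Step 4: +5 fires, +2 burnt (F count now 5)
Step 5: +1 fires, +5 burnt (F count now 1)
Step 6: +1 fires, +1 burnt (F count now 1)
Step 7: +0 fires, +1 burnt (F count now 0)
Fire out after step 7
Initially T: 20, now '.': 27
Total burnt (originally-T cells now '.'): 17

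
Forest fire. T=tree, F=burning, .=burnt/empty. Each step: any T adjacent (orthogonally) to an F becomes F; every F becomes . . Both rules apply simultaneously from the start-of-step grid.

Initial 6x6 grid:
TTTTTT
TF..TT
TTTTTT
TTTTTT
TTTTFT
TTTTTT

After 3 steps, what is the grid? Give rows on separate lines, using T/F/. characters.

Step 1: 7 trees catch fire, 2 burn out
  TFTTTT
  F...TT
  TFTTTT
  TTTTFT
  TTTF.F
  TTTTFT
Step 2: 11 trees catch fire, 7 burn out
  F.FTTT
  ....TT
  F.FTFT
  TFTF.F
  TTF...
  TTTF.F
Step 3: 8 trees catch fire, 11 burn out
  ...FTT
  ....FT
  ...F.F
  F.F...
  TF....
  TTF...

...FTT
....FT
...F.F
F.F...
TF....
TTF...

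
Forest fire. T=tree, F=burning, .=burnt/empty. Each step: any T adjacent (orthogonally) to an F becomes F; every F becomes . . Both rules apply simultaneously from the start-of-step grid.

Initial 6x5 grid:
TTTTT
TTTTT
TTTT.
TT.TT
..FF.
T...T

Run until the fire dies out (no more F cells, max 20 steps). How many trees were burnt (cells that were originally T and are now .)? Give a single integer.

Step 1: +1 fires, +2 burnt (F count now 1)
Step 2: +2 fires, +1 burnt (F count now 2)
Step 3: +2 fires, +2 burnt (F count now 2)
Step 4: +4 fires, +2 burnt (F count now 4)
Step 5: +5 fires, +4 burnt (F count now 5)
Step 6: +3 fires, +5 burnt (F count now 3)
Step 7: +1 fires, +3 burnt (F count now 1)
Step 8: +0 fires, +1 burnt (F count now 0)
Fire out after step 8
Initially T: 20, now '.': 28
Total burnt (originally-T cells now '.'): 18

Answer: 18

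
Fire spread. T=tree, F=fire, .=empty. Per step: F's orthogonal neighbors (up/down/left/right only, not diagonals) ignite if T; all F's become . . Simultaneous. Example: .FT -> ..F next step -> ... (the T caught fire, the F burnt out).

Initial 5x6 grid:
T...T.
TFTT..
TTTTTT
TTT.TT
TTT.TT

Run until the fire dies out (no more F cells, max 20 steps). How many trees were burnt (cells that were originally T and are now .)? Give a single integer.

Step 1: +3 fires, +1 burnt (F count now 3)
Step 2: +5 fires, +3 burnt (F count now 5)
Step 3: +4 fires, +5 burnt (F count now 4)
Step 4: +3 fires, +4 burnt (F count now 3)
Step 5: +2 fires, +3 burnt (F count now 2)
Step 6: +2 fires, +2 burnt (F count now 2)
Step 7: +1 fires, +2 burnt (F count now 1)
Step 8: +0 fires, +1 burnt (F count now 0)
Fire out after step 8
Initially T: 21, now '.': 29
Total burnt (originally-T cells now '.'): 20

Answer: 20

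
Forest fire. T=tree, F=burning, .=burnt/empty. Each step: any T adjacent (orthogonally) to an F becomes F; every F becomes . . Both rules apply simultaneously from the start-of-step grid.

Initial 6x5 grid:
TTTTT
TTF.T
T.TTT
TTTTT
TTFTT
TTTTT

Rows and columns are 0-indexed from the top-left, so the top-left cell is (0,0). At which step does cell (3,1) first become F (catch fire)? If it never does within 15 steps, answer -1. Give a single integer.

Step 1: cell (3,1)='T' (+7 fires, +2 burnt)
Step 2: cell (3,1)='F' (+10 fires, +7 burnt)
  -> target ignites at step 2
Step 3: cell (3,1)='.' (+8 fires, +10 burnt)
Step 4: cell (3,1)='.' (+1 fires, +8 burnt)
Step 5: cell (3,1)='.' (+0 fires, +1 burnt)
  fire out at step 5

2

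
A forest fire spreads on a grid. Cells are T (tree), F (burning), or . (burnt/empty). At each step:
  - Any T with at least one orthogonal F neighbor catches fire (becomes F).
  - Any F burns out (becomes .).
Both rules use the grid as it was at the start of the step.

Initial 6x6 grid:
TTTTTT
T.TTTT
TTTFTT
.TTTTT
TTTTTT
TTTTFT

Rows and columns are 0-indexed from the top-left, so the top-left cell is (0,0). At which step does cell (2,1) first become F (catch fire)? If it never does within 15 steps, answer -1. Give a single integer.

Step 1: cell (2,1)='T' (+7 fires, +2 burnt)
Step 2: cell (2,1)='F' (+10 fires, +7 burnt)
  -> target ignites at step 2
Step 3: cell (2,1)='.' (+8 fires, +10 burnt)
Step 4: cell (2,1)='.' (+5 fires, +8 burnt)
Step 5: cell (2,1)='.' (+2 fires, +5 burnt)
Step 6: cell (2,1)='.' (+0 fires, +2 burnt)
  fire out at step 6

2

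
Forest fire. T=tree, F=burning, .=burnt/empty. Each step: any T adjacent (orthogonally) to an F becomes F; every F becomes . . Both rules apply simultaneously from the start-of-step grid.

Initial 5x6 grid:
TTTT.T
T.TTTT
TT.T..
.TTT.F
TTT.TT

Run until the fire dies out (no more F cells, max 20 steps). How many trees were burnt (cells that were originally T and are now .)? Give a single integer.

Answer: 2

Derivation:
Step 1: +1 fires, +1 burnt (F count now 1)
Step 2: +1 fires, +1 burnt (F count now 1)
Step 3: +0 fires, +1 burnt (F count now 0)
Fire out after step 3
Initially T: 21, now '.': 11
Total burnt (originally-T cells now '.'): 2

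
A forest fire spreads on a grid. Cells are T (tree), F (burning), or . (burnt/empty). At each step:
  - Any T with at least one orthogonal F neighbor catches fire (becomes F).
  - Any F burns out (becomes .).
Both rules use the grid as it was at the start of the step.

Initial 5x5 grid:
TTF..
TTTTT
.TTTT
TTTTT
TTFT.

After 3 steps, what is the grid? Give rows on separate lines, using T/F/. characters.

Step 1: 5 trees catch fire, 2 burn out
  TF...
  TTFTT
  .TTTT
  TTFTT
  TF.F.
Step 2: 7 trees catch fire, 5 burn out
  F....
  TF.FT
  .TFTT
  TF.FT
  F....
Step 3: 6 trees catch fire, 7 burn out
  .....
  F...F
  .F.FT
  F...F
  .....

.....
F...F
.F.FT
F...F
.....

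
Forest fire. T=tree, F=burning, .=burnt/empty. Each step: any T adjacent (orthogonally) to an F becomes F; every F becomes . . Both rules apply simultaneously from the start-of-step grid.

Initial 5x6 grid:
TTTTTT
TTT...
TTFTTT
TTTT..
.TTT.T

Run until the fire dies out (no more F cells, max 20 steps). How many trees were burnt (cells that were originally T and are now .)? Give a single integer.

Answer: 21

Derivation:
Step 1: +4 fires, +1 burnt (F count now 4)
Step 2: +7 fires, +4 burnt (F count now 7)
Step 3: +7 fires, +7 burnt (F count now 7)
Step 4: +2 fires, +7 burnt (F count now 2)
Step 5: +1 fires, +2 burnt (F count now 1)
Step 6: +0 fires, +1 burnt (F count now 0)
Fire out after step 6
Initially T: 22, now '.': 29
Total burnt (originally-T cells now '.'): 21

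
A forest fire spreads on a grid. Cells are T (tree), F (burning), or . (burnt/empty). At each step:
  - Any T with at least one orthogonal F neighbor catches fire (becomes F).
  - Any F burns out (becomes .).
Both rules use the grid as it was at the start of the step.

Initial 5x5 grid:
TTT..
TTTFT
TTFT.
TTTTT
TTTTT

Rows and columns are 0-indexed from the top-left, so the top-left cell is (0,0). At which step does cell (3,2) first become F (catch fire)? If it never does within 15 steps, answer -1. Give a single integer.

Step 1: cell (3,2)='F' (+5 fires, +2 burnt)
  -> target ignites at step 1
Step 2: cell (3,2)='.' (+6 fires, +5 burnt)
Step 3: cell (3,2)='.' (+6 fires, +6 burnt)
Step 4: cell (3,2)='.' (+3 fires, +6 burnt)
Step 5: cell (3,2)='.' (+0 fires, +3 burnt)
  fire out at step 5

1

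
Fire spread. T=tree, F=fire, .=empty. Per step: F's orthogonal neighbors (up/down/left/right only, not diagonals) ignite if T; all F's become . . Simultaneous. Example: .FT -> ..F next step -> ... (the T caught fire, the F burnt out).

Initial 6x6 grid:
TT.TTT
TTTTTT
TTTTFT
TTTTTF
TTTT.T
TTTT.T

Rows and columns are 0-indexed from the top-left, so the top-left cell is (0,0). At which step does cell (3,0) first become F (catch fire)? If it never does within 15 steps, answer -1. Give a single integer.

Step 1: cell (3,0)='T' (+5 fires, +2 burnt)
Step 2: cell (3,0)='T' (+6 fires, +5 burnt)
Step 3: cell (3,0)='T' (+6 fires, +6 burnt)
Step 4: cell (3,0)='T' (+5 fires, +6 burnt)
Step 5: cell (3,0)='F' (+5 fires, +5 burnt)
  -> target ignites at step 5
Step 6: cell (3,0)='.' (+3 fires, +5 burnt)
Step 7: cell (3,0)='.' (+1 fires, +3 burnt)
Step 8: cell (3,0)='.' (+0 fires, +1 burnt)
  fire out at step 8

5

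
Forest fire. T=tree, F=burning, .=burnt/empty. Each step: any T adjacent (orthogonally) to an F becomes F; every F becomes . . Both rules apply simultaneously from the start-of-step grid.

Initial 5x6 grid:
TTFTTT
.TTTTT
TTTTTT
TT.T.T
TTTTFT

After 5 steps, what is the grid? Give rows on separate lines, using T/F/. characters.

Step 1: 5 trees catch fire, 2 burn out
  TF.FTT
  .TFTTT
  TTTTTT
  TT.T.T
  TTTF.F
Step 2: 8 trees catch fire, 5 burn out
  F...FT
  .F.FTT
  TTFTTT
  TT.F.F
  TTF...
Step 3: 6 trees catch fire, 8 burn out
  .....F
  ....FT
  TF.FTF
  TT....
  TF....
Step 4: 5 trees catch fire, 6 burn out
  ......
  .....F
  F...F.
  TF....
  F.....
Step 5: 1 trees catch fire, 5 burn out
  ......
  ......
  ......
  F.....
  ......

......
......
......
F.....
......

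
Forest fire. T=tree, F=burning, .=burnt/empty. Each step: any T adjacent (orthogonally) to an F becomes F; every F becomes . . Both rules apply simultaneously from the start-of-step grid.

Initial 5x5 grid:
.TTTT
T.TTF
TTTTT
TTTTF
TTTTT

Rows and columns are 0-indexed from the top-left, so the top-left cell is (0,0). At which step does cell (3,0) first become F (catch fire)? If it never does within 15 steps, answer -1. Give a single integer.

Step 1: cell (3,0)='T' (+5 fires, +2 burnt)
Step 2: cell (3,0)='T' (+5 fires, +5 burnt)
Step 3: cell (3,0)='T' (+4 fires, +5 burnt)
Step 4: cell (3,0)='F' (+4 fires, +4 burnt)
  -> target ignites at step 4
Step 5: cell (3,0)='.' (+2 fires, +4 burnt)
Step 6: cell (3,0)='.' (+1 fires, +2 burnt)
Step 7: cell (3,0)='.' (+0 fires, +1 burnt)
  fire out at step 7

4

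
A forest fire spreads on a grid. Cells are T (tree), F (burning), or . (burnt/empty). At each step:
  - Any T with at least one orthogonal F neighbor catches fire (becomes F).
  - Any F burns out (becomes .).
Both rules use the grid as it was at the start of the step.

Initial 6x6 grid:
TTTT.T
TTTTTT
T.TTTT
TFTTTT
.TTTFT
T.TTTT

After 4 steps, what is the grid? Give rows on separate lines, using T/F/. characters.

Step 1: 7 trees catch fire, 2 burn out
  TTTT.T
  TTTTTT
  T.TTTT
  F.FTFT
  .FTF.F
  T.TTFT
Step 2: 8 trees catch fire, 7 burn out
  TTTT.T
  TTTTTT
  F.FTFT
  ...F.F
  ..F...
  T.TF.F
Step 3: 6 trees catch fire, 8 burn out
  TTTT.T
  FTFTFT
  ...F.F
  ......
  ......
  T.F...
Step 4: 5 trees catch fire, 6 burn out
  FTFT.T
  .F.F.F
  ......
  ......
  ......
  T.....

FTFT.T
.F.F.F
......
......
......
T.....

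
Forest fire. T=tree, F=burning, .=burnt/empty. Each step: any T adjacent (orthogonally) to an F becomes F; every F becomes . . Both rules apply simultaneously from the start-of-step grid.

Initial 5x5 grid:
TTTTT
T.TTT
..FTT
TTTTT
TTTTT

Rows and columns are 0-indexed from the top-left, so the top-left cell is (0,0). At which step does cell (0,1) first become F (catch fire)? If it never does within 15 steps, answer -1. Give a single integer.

Step 1: cell (0,1)='T' (+3 fires, +1 burnt)
Step 2: cell (0,1)='T' (+6 fires, +3 burnt)
Step 3: cell (0,1)='F' (+7 fires, +6 burnt)
  -> target ignites at step 3
Step 4: cell (0,1)='.' (+4 fires, +7 burnt)
Step 5: cell (0,1)='.' (+1 fires, +4 burnt)
Step 6: cell (0,1)='.' (+0 fires, +1 burnt)
  fire out at step 6

3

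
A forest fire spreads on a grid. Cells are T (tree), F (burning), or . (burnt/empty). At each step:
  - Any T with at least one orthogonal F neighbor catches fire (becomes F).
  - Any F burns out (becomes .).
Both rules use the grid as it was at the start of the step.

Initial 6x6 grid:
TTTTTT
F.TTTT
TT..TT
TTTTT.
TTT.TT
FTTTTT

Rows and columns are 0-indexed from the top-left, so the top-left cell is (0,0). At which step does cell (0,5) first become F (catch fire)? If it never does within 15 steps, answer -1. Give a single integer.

Step 1: cell (0,5)='T' (+4 fires, +2 burnt)
Step 2: cell (0,5)='T' (+5 fires, +4 burnt)
Step 3: cell (0,5)='T' (+4 fires, +5 burnt)
Step 4: cell (0,5)='T' (+4 fires, +4 burnt)
Step 5: cell (0,5)='T' (+5 fires, +4 burnt)
Step 6: cell (0,5)='F' (+4 fires, +5 burnt)
  -> target ignites at step 6
Step 7: cell (0,5)='.' (+2 fires, +4 burnt)
Step 8: cell (0,5)='.' (+1 fires, +2 burnt)
Step 9: cell (0,5)='.' (+0 fires, +1 burnt)
  fire out at step 9

6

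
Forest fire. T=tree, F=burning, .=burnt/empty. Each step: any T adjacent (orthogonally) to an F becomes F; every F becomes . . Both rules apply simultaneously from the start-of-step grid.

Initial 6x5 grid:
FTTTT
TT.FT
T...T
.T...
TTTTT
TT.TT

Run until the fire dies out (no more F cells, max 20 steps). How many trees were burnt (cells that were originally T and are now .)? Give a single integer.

Step 1: +4 fires, +2 burnt (F count now 4)
Step 2: +5 fires, +4 burnt (F count now 5)
Step 3: +0 fires, +5 burnt (F count now 0)
Fire out after step 3
Initially T: 19, now '.': 20
Total burnt (originally-T cells now '.'): 9

Answer: 9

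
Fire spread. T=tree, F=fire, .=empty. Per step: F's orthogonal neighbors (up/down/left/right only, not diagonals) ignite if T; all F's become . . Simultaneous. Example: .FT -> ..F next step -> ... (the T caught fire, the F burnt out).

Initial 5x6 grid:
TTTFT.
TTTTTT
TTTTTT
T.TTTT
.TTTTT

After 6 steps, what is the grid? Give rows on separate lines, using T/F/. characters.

Step 1: 3 trees catch fire, 1 burn out
  TTF.F.
  TTTFTT
  TTTTTT
  T.TTTT
  .TTTTT
Step 2: 4 trees catch fire, 3 burn out
  TF....
  TTF.FT
  TTTFTT
  T.TTTT
  .TTTTT
Step 3: 6 trees catch fire, 4 burn out
  F.....
  TF...F
  TTF.FT
  T.TFTT
  .TTTTT
Step 4: 6 trees catch fire, 6 burn out
  ......
  F.....
  TF...F
  T.F.FT
  .TTFTT
Step 5: 4 trees catch fire, 6 burn out
  ......
  ......
  F.....
  T....F
  .TF.FT
Step 6: 3 trees catch fire, 4 burn out
  ......
  ......
  ......
  F.....
  .F...F

......
......
......
F.....
.F...F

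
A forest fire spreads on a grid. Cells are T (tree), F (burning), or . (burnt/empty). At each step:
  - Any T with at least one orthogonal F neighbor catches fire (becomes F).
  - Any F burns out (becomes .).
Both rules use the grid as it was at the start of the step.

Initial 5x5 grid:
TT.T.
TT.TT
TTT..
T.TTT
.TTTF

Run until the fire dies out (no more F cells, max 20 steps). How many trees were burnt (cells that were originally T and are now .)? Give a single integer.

Step 1: +2 fires, +1 burnt (F count now 2)
Step 2: +2 fires, +2 burnt (F count now 2)
Step 3: +2 fires, +2 burnt (F count now 2)
Step 4: +1 fires, +2 burnt (F count now 1)
Step 5: +1 fires, +1 burnt (F count now 1)
Step 6: +2 fires, +1 burnt (F count now 2)
Step 7: +3 fires, +2 burnt (F count now 3)
Step 8: +1 fires, +3 burnt (F count now 1)
Step 9: +0 fires, +1 burnt (F count now 0)
Fire out after step 9
Initially T: 17, now '.': 22
Total burnt (originally-T cells now '.'): 14

Answer: 14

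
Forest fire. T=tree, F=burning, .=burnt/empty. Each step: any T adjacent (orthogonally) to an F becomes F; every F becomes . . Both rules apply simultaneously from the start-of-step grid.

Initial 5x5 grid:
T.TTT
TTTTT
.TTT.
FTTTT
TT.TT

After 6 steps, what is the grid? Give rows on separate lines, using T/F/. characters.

Step 1: 2 trees catch fire, 1 burn out
  T.TTT
  TTTTT
  .TTT.
  .FTTT
  FT.TT
Step 2: 3 trees catch fire, 2 burn out
  T.TTT
  TTTTT
  .FTT.
  ..FTT
  .F.TT
Step 3: 3 trees catch fire, 3 burn out
  T.TTT
  TFTTT
  ..FT.
  ...FT
  ...TT
Step 4: 5 trees catch fire, 3 burn out
  T.TTT
  F.FTT
  ...F.
  ....F
  ...FT
Step 5: 4 trees catch fire, 5 burn out
  F.FTT
  ...FT
  .....
  .....
  ....F
Step 6: 2 trees catch fire, 4 burn out
  ...FT
  ....F
  .....
  .....
  .....

...FT
....F
.....
.....
.....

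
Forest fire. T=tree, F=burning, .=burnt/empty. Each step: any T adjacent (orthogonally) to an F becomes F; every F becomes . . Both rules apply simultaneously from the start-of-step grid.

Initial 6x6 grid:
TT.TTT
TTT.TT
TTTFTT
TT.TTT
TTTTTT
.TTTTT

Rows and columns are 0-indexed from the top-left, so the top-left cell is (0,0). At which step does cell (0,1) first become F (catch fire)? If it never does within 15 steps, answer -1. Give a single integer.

Step 1: cell (0,1)='T' (+3 fires, +1 burnt)
Step 2: cell (0,1)='T' (+6 fires, +3 burnt)
Step 3: cell (0,1)='T' (+9 fires, +6 burnt)
Step 4: cell (0,1)='F' (+9 fires, +9 burnt)
  -> target ignites at step 4
Step 5: cell (0,1)='.' (+4 fires, +9 burnt)
Step 6: cell (0,1)='.' (+0 fires, +4 burnt)
  fire out at step 6

4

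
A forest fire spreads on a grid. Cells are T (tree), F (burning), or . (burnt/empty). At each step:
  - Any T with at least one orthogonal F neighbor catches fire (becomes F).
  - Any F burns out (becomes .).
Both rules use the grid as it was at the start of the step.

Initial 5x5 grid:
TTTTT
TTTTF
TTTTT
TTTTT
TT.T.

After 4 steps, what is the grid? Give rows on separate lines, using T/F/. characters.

Step 1: 3 trees catch fire, 1 burn out
  TTTTF
  TTTF.
  TTTTF
  TTTTT
  TT.T.
Step 2: 4 trees catch fire, 3 burn out
  TTTF.
  TTF..
  TTTF.
  TTTTF
  TT.T.
Step 3: 4 trees catch fire, 4 burn out
  TTF..
  TF...
  TTF..
  TTTF.
  TT.T.
Step 4: 5 trees catch fire, 4 burn out
  TF...
  F....
  TF...
  TTF..
  TT.F.

TF...
F....
TF...
TTF..
TT.F.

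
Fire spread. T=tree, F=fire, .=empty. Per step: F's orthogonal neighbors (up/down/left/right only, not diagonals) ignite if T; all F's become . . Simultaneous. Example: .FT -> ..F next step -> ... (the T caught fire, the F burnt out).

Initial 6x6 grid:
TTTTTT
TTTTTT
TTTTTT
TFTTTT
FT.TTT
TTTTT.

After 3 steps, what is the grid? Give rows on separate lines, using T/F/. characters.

Step 1: 5 trees catch fire, 2 burn out
  TTTTTT
  TTTTTT
  TFTTTT
  F.FTTT
  .F.TTT
  FTTTT.
Step 2: 5 trees catch fire, 5 burn out
  TTTTTT
  TFTTTT
  F.FTTT
  ...FTT
  ...TTT
  .FTTT.
Step 3: 7 trees catch fire, 5 burn out
  TFTTTT
  F.FTTT
  ...FTT
  ....FT
  ...FTT
  ..FTT.

TFTTTT
F.FTTT
...FTT
....FT
...FTT
..FTT.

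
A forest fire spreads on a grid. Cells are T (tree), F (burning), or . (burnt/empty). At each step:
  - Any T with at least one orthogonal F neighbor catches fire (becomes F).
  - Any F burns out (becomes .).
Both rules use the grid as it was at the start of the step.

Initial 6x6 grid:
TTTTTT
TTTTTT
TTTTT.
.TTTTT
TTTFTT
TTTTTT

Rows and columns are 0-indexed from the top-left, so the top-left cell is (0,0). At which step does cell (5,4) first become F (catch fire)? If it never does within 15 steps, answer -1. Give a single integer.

Step 1: cell (5,4)='T' (+4 fires, +1 burnt)
Step 2: cell (5,4)='F' (+7 fires, +4 burnt)
  -> target ignites at step 2
Step 3: cell (5,4)='.' (+8 fires, +7 burnt)
Step 4: cell (5,4)='.' (+5 fires, +8 burnt)
Step 5: cell (5,4)='.' (+5 fires, +5 burnt)
Step 6: cell (5,4)='.' (+3 fires, +5 burnt)
Step 7: cell (5,4)='.' (+1 fires, +3 burnt)
Step 8: cell (5,4)='.' (+0 fires, +1 burnt)
  fire out at step 8

2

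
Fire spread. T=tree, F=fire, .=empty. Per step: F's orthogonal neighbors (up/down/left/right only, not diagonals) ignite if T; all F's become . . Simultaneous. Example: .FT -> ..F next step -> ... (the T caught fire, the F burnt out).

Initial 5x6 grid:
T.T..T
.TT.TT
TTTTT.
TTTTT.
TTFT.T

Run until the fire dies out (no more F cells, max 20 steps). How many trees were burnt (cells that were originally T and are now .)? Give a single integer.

Answer: 19

Derivation:
Step 1: +3 fires, +1 burnt (F count now 3)
Step 2: +4 fires, +3 burnt (F count now 4)
Step 3: +5 fires, +4 burnt (F count now 5)
Step 4: +4 fires, +5 burnt (F count now 4)
Step 5: +1 fires, +4 burnt (F count now 1)
Step 6: +1 fires, +1 burnt (F count now 1)
Step 7: +1 fires, +1 burnt (F count now 1)
Step 8: +0 fires, +1 burnt (F count now 0)
Fire out after step 8
Initially T: 21, now '.': 28
Total burnt (originally-T cells now '.'): 19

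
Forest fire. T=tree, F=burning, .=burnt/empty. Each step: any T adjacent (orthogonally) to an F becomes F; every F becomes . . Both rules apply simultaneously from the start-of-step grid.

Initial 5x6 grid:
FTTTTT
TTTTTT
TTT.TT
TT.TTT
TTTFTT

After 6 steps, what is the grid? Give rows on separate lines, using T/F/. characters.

Step 1: 5 trees catch fire, 2 burn out
  .FTTTT
  FTTTTT
  TTT.TT
  TT.FTT
  TTF.FT
Step 2: 6 trees catch fire, 5 burn out
  ..FTTT
  .FTTTT
  FTT.TT
  TT..FT
  TF...F
Step 3: 8 trees catch fire, 6 burn out
  ...FTT
  ..FTTT
  .FT.FT
  FF...F
  F.....
Step 4: 5 trees catch fire, 8 burn out
  ....FT
  ...FFT
  ..F..F
  ......
  ......
Step 5: 2 trees catch fire, 5 burn out
  .....F
  .....F
  ......
  ......
  ......
Step 6: 0 trees catch fire, 2 burn out
  ......
  ......
  ......
  ......
  ......

......
......
......
......
......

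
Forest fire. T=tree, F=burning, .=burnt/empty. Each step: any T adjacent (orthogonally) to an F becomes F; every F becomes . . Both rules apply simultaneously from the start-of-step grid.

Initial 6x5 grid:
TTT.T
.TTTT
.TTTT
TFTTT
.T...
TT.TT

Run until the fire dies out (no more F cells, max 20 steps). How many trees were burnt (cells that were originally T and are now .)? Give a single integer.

Step 1: +4 fires, +1 burnt (F count now 4)
Step 2: +4 fires, +4 burnt (F count now 4)
Step 3: +5 fires, +4 burnt (F count now 5)
Step 4: +4 fires, +5 burnt (F count now 4)
Step 5: +1 fires, +4 burnt (F count now 1)
Step 6: +1 fires, +1 burnt (F count now 1)
Step 7: +0 fires, +1 burnt (F count now 0)
Fire out after step 7
Initially T: 21, now '.': 28
Total burnt (originally-T cells now '.'): 19

Answer: 19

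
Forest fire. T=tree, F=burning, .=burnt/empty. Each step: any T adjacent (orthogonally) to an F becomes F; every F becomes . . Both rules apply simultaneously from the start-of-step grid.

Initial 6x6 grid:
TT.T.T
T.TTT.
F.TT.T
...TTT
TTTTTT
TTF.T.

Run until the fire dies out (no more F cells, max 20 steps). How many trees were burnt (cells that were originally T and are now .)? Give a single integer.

Answer: 22

Derivation:
Step 1: +3 fires, +2 burnt (F count now 3)
Step 2: +4 fires, +3 burnt (F count now 4)
Step 3: +4 fires, +4 burnt (F count now 4)
Step 4: +4 fires, +4 burnt (F count now 4)
Step 5: +3 fires, +4 burnt (F count now 3)
Step 6: +4 fires, +3 burnt (F count now 4)
Step 7: +0 fires, +4 burnt (F count now 0)
Fire out after step 7
Initially T: 23, now '.': 35
Total burnt (originally-T cells now '.'): 22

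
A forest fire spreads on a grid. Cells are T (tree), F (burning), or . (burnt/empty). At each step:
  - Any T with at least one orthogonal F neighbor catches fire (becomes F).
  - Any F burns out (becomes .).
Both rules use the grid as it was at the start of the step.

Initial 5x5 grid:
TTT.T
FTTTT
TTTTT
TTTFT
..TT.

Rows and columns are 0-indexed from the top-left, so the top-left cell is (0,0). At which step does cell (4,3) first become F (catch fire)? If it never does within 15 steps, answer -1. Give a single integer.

Step 1: cell (4,3)='F' (+7 fires, +2 burnt)
  -> target ignites at step 1
Step 2: cell (4,3)='.' (+9 fires, +7 burnt)
Step 3: cell (4,3)='.' (+2 fires, +9 burnt)
Step 4: cell (4,3)='.' (+1 fires, +2 burnt)
Step 5: cell (4,3)='.' (+0 fires, +1 burnt)
  fire out at step 5

1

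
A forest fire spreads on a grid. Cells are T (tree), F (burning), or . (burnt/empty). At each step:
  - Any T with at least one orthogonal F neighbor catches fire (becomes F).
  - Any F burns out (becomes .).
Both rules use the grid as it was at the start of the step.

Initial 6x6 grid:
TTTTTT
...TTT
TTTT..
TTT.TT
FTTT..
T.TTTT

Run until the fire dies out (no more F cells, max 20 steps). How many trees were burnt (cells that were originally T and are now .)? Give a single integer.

Step 1: +3 fires, +1 burnt (F count now 3)
Step 2: +3 fires, +3 burnt (F count now 3)
Step 3: +4 fires, +3 burnt (F count now 4)
Step 4: +2 fires, +4 burnt (F count now 2)
Step 5: +2 fires, +2 burnt (F count now 2)
Step 6: +2 fires, +2 burnt (F count now 2)
Step 7: +2 fires, +2 burnt (F count now 2)
Step 8: +3 fires, +2 burnt (F count now 3)
Step 9: +2 fires, +3 burnt (F count now 2)
Step 10: +1 fires, +2 burnt (F count now 1)
Step 11: +0 fires, +1 burnt (F count now 0)
Fire out after step 11
Initially T: 26, now '.': 34
Total burnt (originally-T cells now '.'): 24

Answer: 24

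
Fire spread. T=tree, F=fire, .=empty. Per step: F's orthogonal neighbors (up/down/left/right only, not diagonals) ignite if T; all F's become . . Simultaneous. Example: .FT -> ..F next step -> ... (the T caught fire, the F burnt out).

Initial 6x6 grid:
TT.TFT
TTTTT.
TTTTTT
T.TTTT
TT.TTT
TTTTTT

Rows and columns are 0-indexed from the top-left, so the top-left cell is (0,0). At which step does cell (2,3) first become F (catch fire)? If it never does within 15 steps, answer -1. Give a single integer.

Step 1: cell (2,3)='T' (+3 fires, +1 burnt)
Step 2: cell (2,3)='T' (+2 fires, +3 burnt)
Step 3: cell (2,3)='F' (+4 fires, +2 burnt)
  -> target ignites at step 3
Step 4: cell (2,3)='.' (+5 fires, +4 burnt)
Step 5: cell (2,3)='.' (+7 fires, +5 burnt)
Step 6: cell (2,3)='.' (+4 fires, +7 burnt)
Step 7: cell (2,3)='.' (+2 fires, +4 burnt)
Step 8: cell (2,3)='.' (+2 fires, +2 burnt)
Step 9: cell (2,3)='.' (+2 fires, +2 burnt)
Step 10: cell (2,3)='.' (+0 fires, +2 burnt)
  fire out at step 10

3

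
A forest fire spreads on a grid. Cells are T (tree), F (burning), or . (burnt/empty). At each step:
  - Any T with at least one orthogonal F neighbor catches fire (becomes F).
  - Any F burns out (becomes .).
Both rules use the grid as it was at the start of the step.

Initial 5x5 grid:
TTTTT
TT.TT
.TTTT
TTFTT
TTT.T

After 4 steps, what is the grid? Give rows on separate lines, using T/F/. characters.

Step 1: 4 trees catch fire, 1 burn out
  TTTTT
  TT.TT
  .TFTT
  TF.FT
  TTF.T
Step 2: 5 trees catch fire, 4 burn out
  TTTTT
  TT.TT
  .F.FT
  F...F
  TF..T
Step 3: 5 trees catch fire, 5 burn out
  TTTTT
  TF.FT
  ....F
  .....
  F...F
Step 4: 4 trees catch fire, 5 burn out
  TFTFT
  F...F
  .....
  .....
  .....

TFTFT
F...F
.....
.....
.....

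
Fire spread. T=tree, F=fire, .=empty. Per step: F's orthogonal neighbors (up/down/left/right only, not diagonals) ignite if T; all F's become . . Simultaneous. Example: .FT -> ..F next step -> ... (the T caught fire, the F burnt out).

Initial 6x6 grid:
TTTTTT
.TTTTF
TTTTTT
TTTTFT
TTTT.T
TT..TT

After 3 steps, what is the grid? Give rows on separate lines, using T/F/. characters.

Step 1: 6 trees catch fire, 2 burn out
  TTTTTF
  .TTTF.
  TTTTFF
  TTTF.F
  TTTT.T
  TT..TT
Step 2: 6 trees catch fire, 6 burn out
  TTTTF.
  .TTF..
  TTTF..
  TTF...
  TTTF.F
  TT..TT
Step 3: 6 trees catch fire, 6 burn out
  TTTF..
  .TF...
  TTF...
  TF....
  TTF...
  TT..TF

TTTF..
.TF...
TTF...
TF....
TTF...
TT..TF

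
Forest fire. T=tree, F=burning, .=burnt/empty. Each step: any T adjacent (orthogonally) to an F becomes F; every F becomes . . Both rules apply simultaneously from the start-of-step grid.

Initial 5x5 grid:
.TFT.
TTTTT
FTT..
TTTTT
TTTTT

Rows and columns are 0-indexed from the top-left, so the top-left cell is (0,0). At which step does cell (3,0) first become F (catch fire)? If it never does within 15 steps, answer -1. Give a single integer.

Step 1: cell (3,0)='F' (+6 fires, +2 burnt)
  -> target ignites at step 1
Step 2: cell (3,0)='.' (+5 fires, +6 burnt)
Step 3: cell (3,0)='.' (+3 fires, +5 burnt)
Step 4: cell (3,0)='.' (+2 fires, +3 burnt)
Step 5: cell (3,0)='.' (+2 fires, +2 burnt)
Step 6: cell (3,0)='.' (+1 fires, +2 burnt)
Step 7: cell (3,0)='.' (+0 fires, +1 burnt)
  fire out at step 7

1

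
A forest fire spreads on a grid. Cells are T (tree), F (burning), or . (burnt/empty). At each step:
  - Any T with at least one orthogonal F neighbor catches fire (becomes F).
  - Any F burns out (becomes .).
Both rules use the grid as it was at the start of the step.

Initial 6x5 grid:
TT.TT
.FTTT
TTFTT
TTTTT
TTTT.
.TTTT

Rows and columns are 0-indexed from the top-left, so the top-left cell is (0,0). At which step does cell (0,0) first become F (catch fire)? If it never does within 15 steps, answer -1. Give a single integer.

Step 1: cell (0,0)='T' (+5 fires, +2 burnt)
Step 2: cell (0,0)='F' (+7 fires, +5 burnt)
  -> target ignites at step 2
Step 3: cell (0,0)='.' (+7 fires, +7 burnt)
Step 4: cell (0,0)='.' (+4 fires, +7 burnt)
Step 5: cell (0,0)='.' (+1 fires, +4 burnt)
Step 6: cell (0,0)='.' (+0 fires, +1 burnt)
  fire out at step 6

2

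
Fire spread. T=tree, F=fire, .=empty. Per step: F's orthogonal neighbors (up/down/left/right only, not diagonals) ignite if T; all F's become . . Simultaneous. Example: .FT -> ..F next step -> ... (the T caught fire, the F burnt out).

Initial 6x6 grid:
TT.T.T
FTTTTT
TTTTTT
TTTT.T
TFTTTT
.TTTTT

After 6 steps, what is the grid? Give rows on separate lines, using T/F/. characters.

Step 1: 7 trees catch fire, 2 burn out
  FT.T.T
  .FTTTT
  FTTTTT
  TFTT.T
  F.FTTT
  .FTTTT
Step 2: 7 trees catch fire, 7 burn out
  .F.T.T
  ..FTTT
  .FTTTT
  F.FT.T
  ...FTT
  ..FTTT
Step 3: 5 trees catch fire, 7 burn out
  ...T.T
  ...FTT
  ..FTTT
  ...F.T
  ....FT
  ...FTT
Step 4: 5 trees catch fire, 5 burn out
  ...F.T
  ....FT
  ...FTT
  .....T
  .....F
  ....FT
Step 5: 4 trees catch fire, 5 burn out
  .....T
  .....F
  ....FT
  .....F
  ......
  .....F
Step 6: 2 trees catch fire, 4 burn out
  .....F
  ......
  .....F
  ......
  ......
  ......

.....F
......
.....F
......
......
......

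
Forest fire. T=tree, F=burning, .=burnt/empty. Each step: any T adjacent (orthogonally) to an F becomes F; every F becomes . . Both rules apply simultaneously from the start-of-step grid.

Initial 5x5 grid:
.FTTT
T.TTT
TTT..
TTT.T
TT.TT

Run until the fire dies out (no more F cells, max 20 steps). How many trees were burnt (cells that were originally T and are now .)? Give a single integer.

Answer: 15

Derivation:
Step 1: +1 fires, +1 burnt (F count now 1)
Step 2: +2 fires, +1 burnt (F count now 2)
Step 3: +3 fires, +2 burnt (F count now 3)
Step 4: +3 fires, +3 burnt (F count now 3)
Step 5: +2 fires, +3 burnt (F count now 2)
Step 6: +3 fires, +2 burnt (F count now 3)
Step 7: +1 fires, +3 burnt (F count now 1)
Step 8: +0 fires, +1 burnt (F count now 0)
Fire out after step 8
Initially T: 18, now '.': 22
Total burnt (originally-T cells now '.'): 15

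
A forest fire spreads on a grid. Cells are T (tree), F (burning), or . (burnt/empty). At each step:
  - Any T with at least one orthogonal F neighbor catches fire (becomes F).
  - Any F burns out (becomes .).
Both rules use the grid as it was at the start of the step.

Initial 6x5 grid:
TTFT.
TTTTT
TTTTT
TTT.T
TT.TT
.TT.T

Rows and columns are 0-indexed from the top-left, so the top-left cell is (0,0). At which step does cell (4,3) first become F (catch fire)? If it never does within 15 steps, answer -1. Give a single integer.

Step 1: cell (4,3)='T' (+3 fires, +1 burnt)
Step 2: cell (4,3)='T' (+4 fires, +3 burnt)
Step 3: cell (4,3)='T' (+5 fires, +4 burnt)
Step 4: cell (4,3)='T' (+3 fires, +5 burnt)
Step 5: cell (4,3)='T' (+3 fires, +3 burnt)
Step 6: cell (4,3)='T' (+3 fires, +3 burnt)
Step 7: cell (4,3)='F' (+3 fires, +3 burnt)
  -> target ignites at step 7
Step 8: cell (4,3)='.' (+0 fires, +3 burnt)
  fire out at step 8

7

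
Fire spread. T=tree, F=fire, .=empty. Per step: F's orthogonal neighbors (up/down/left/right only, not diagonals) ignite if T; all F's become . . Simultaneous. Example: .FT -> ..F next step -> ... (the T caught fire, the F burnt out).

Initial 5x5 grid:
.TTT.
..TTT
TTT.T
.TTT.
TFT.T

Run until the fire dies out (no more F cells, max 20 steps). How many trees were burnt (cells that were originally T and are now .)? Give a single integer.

Step 1: +3 fires, +1 burnt (F count now 3)
Step 2: +2 fires, +3 burnt (F count now 2)
Step 3: +3 fires, +2 burnt (F count now 3)
Step 4: +1 fires, +3 burnt (F count now 1)
Step 5: +2 fires, +1 burnt (F count now 2)
Step 6: +3 fires, +2 burnt (F count now 3)
Step 7: +1 fires, +3 burnt (F count now 1)
Step 8: +0 fires, +1 burnt (F count now 0)
Fire out after step 8
Initially T: 16, now '.': 24
Total burnt (originally-T cells now '.'): 15

Answer: 15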